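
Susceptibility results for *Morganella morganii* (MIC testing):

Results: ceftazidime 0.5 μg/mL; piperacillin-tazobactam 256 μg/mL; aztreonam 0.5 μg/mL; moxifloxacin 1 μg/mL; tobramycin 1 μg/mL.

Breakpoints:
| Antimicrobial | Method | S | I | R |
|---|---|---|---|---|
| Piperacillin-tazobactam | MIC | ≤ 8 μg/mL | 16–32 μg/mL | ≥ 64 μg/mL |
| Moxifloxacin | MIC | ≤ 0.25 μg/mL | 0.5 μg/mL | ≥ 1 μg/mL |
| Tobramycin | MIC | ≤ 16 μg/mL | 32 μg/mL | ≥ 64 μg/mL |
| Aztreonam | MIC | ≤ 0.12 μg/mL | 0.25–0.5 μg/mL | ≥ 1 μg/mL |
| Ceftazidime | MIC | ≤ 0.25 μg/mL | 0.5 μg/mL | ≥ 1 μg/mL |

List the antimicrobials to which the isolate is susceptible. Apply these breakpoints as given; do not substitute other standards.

Ceftazidime 0.5 μg/mL: = 0.5 μg/mL — I
Piperacillin-tazobactam: 256 μg/mL is ≥ 64 μg/mL → R
Aztreonam: 0.5 μg/mL is in 0.25–0.5 μg/mL — Intermediate
Moxifloxacin: 1 μg/mL is ≥ 1 μg/mL — R
Tobramycin 1 μg/mL: ≤ 16 μg/mL → susceptible

tobramycin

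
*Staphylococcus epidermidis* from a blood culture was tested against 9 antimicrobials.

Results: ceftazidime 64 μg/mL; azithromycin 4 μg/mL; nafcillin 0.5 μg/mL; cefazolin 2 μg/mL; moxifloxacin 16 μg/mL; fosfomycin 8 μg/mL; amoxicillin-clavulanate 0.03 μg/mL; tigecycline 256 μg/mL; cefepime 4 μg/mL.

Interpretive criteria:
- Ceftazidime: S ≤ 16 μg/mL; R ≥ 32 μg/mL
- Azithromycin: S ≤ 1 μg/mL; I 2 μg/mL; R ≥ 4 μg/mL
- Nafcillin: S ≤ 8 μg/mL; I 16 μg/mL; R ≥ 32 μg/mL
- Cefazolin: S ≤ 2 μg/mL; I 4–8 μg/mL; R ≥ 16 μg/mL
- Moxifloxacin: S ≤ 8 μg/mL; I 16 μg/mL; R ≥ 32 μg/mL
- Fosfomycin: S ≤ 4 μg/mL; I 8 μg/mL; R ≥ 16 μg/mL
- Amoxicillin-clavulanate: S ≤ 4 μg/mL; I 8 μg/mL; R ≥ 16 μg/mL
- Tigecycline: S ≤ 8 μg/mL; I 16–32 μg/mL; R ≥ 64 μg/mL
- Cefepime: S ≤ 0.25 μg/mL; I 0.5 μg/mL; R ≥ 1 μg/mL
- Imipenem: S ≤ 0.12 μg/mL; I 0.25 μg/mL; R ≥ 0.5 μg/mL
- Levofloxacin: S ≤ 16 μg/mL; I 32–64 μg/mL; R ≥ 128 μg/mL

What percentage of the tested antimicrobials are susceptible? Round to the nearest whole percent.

33%

Ceftazidime: 64 μg/mL is ≥ 32 μg/mL ⇒ R
Azithromycin 4 μg/mL: ≥ 4 μg/mL → Resistant
Nafcillin 0.5 μg/mL: ≤ 8 μg/mL → susceptible
Cefazolin: 2 μg/mL is ≤ 2 μg/mL ⇒ Susceptible
Moxifloxacin 16 μg/mL: = 16 μg/mL — intermediate
Fosfomycin 8 μg/mL: = 8 μg/mL — Intermediate
Amoxicillin-clavulanate (0.03 μg/mL) ≤ 4 μg/mL — Susceptible
Tigecycline: 256 μg/mL is ≥ 64 μg/mL ⇒ R
Cefepime: 4 μg/mL is ≥ 1 μg/mL → resistant
Susceptible: 3/9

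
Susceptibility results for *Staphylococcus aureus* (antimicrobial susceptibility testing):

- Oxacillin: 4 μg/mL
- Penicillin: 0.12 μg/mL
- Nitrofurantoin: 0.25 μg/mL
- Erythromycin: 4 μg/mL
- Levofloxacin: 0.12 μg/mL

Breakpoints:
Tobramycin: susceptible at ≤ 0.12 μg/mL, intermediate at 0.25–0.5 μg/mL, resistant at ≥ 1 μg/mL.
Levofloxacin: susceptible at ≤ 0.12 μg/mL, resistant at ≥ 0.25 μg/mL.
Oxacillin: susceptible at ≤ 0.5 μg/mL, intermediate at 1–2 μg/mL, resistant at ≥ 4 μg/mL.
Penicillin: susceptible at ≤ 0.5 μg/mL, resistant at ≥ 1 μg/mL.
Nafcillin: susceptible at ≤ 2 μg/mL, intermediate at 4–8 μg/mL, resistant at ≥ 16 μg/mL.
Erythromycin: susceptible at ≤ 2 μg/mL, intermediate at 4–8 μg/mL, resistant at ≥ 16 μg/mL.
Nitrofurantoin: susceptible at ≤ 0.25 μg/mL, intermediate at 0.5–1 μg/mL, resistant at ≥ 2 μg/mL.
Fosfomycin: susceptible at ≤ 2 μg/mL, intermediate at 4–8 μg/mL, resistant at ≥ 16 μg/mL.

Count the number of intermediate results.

Oxacillin 4 μg/mL: ≥ 4 μg/mL → R
Penicillin: 0.12 μg/mL is ≤ 0.5 μg/mL ⇒ S
Nitrofurantoin 0.25 μg/mL: ≤ 0.25 μg/mL → susceptible
Erythromycin 4 μg/mL: in 4–8 μg/mL ⇒ intermediate
Levofloxacin (0.12 μg/mL) ≤ 0.12 μg/mL ⇒ susceptible
Intermediate: 1

1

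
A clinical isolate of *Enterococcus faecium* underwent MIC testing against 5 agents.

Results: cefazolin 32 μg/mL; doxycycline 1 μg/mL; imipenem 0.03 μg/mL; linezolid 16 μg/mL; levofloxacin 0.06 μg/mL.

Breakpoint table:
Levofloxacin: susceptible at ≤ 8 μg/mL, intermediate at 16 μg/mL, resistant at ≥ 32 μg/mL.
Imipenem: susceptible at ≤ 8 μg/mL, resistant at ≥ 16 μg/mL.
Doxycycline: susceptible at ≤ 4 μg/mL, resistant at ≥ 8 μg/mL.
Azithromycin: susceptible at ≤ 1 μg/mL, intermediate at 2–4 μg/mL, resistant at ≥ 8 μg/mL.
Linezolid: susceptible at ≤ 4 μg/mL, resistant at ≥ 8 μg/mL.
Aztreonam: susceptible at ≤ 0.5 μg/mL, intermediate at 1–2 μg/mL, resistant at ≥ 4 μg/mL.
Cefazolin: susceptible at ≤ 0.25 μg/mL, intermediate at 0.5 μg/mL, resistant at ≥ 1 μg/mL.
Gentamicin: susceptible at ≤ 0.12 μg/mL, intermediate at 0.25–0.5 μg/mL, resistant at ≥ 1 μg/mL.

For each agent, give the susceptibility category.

R, S, S, R, S

Cefazolin (32 μg/mL) ≥ 1 μg/mL ⇒ resistant
Doxycycline (1 μg/mL) ≤ 4 μg/mL ⇒ S
Imipenem: 0.03 μg/mL is ≤ 8 μg/mL ⇒ Susceptible
Linezolid 16 μg/mL: ≥ 8 μg/mL — R
Levofloxacin 0.06 μg/mL: ≤ 8 μg/mL → S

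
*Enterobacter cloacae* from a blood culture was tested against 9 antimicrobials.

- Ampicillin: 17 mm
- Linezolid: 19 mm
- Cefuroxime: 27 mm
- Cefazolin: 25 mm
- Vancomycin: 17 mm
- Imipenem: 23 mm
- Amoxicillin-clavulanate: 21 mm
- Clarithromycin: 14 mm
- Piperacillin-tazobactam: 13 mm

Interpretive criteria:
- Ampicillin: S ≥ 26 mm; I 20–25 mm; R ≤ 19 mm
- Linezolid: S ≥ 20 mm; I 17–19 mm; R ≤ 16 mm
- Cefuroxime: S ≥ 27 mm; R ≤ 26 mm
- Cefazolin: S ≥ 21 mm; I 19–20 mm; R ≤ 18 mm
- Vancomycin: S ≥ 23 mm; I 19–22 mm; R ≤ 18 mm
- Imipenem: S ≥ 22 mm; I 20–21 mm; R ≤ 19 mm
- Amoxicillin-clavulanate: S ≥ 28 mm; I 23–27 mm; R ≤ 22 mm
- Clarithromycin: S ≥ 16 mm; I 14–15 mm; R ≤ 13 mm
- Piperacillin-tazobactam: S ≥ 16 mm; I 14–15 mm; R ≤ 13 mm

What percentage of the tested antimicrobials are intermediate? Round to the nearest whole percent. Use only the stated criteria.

22%

Ampicillin (17 mm) ≤ 19 mm → resistant
Linezolid (19 mm) in 17–19 mm ⇒ intermediate
Cefuroxime 27 mm: ≥ 27 mm — S
Cefazolin: 25 mm is ≥ 21 mm ⇒ S
Vancomycin 17 mm: ≤ 18 mm ⇒ R
Imipenem 23 mm: ≥ 22 mm → Susceptible
Amoxicillin-clavulanate (21 mm) ≤ 22 mm — R
Clarithromycin (14 mm) in 14–15 mm — intermediate
Piperacillin-tazobactam 13 mm: ≤ 13 mm — resistant
Intermediate: 2/9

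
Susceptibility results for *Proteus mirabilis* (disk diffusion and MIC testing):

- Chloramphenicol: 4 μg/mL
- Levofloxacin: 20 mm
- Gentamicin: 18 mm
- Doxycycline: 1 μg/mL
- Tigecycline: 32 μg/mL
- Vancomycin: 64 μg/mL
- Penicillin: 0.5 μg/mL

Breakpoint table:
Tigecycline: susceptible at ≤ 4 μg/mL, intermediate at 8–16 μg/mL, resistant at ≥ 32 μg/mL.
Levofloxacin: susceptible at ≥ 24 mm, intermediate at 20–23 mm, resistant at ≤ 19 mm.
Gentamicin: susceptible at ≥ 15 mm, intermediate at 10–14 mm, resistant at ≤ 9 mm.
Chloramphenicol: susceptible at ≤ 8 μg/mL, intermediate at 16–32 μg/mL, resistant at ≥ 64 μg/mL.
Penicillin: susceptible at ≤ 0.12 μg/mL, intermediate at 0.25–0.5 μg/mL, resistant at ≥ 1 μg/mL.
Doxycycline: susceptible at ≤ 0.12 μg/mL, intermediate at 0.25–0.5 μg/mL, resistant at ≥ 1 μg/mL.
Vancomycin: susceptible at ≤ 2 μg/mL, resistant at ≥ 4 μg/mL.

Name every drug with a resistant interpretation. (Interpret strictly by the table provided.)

Chloramphenicol 4 μg/mL: ≤ 8 μg/mL → susceptible
Levofloxacin (20 mm) in 20–23 mm → I
Gentamicin (18 mm) ≥ 15 mm — susceptible
Doxycycline: 1 μg/mL is ≥ 1 μg/mL → resistant
Tigecycline 32 μg/mL: ≥ 32 μg/mL — resistant
Vancomycin (64 μg/mL) ≥ 4 μg/mL — Resistant
Penicillin 0.5 μg/mL: in 0.25–0.5 μg/mL ⇒ intermediate

doxycycline, tigecycline, vancomycin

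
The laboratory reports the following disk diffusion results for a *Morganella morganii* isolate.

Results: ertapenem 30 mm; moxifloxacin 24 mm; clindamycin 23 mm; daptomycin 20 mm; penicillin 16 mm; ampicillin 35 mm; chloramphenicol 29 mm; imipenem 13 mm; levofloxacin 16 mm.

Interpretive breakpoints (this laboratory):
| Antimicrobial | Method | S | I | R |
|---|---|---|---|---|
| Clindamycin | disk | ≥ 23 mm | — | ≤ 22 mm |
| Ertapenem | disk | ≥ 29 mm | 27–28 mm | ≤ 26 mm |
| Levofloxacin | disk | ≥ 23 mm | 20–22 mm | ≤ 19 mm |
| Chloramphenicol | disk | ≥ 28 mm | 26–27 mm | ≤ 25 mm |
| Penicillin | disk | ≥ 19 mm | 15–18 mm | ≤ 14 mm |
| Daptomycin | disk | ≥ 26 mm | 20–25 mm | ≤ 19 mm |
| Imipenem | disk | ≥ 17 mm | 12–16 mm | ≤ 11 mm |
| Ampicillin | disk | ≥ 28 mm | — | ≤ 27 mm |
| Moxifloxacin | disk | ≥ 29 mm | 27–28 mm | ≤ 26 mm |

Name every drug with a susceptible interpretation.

Ertapenem 30 mm: ≥ 29 mm ⇒ susceptible
Moxifloxacin: 24 mm is ≤ 26 mm ⇒ R
Clindamycin (23 mm) ≥ 23 mm → Susceptible
Daptomycin (20 mm) in 20–25 mm — I
Penicillin (16 mm) in 15–18 mm — Intermediate
Ampicillin: 35 mm is ≥ 28 mm ⇒ S
Chloramphenicol (29 mm) ≥ 28 mm → S
Imipenem (13 mm) in 12–16 mm → Intermediate
Levofloxacin 16 mm: ≤ 19 mm — R

ertapenem, clindamycin, ampicillin, chloramphenicol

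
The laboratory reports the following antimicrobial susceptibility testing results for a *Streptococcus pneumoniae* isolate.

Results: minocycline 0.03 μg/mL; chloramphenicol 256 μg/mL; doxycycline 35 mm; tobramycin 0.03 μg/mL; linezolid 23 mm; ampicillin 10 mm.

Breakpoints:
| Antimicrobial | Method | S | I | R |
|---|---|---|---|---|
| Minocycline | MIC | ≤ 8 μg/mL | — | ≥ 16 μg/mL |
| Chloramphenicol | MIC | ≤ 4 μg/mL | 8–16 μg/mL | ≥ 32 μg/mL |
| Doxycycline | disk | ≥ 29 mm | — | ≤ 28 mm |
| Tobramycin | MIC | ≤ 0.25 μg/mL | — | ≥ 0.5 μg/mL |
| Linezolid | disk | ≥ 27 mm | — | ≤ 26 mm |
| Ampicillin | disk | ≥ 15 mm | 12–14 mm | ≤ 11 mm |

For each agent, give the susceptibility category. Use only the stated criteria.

Minocycline (0.03 μg/mL) ≤ 8 μg/mL → S
Chloramphenicol: 256 μg/mL is ≥ 32 μg/mL — Resistant
Doxycycline 35 mm: ≥ 29 mm — S
Tobramycin (0.03 μg/mL) ≤ 0.25 μg/mL — susceptible
Linezolid: 23 mm is ≤ 26 mm — resistant
Ampicillin (10 mm) ≤ 11 mm → R

S, R, S, S, R, R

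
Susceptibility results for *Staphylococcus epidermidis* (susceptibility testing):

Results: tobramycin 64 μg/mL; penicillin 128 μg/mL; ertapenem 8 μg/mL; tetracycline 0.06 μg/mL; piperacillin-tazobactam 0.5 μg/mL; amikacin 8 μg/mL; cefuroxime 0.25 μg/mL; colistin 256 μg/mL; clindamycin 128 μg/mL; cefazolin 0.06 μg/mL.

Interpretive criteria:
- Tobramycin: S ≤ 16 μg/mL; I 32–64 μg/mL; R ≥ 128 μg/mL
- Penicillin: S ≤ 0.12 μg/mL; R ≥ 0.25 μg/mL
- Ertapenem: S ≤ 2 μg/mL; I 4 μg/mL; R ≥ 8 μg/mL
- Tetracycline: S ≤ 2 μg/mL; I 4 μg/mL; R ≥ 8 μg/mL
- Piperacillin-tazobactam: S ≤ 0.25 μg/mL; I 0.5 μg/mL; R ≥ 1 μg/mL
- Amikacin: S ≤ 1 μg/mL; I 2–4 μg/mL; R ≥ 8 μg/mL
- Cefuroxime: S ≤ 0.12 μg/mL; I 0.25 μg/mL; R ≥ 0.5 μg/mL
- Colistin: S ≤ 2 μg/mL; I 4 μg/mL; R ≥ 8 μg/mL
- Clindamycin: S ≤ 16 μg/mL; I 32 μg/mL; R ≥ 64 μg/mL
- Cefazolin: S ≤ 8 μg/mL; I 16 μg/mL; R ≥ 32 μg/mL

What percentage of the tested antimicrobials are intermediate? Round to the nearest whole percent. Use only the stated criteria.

Tobramycin 64 μg/mL: in 32–64 μg/mL → I
Penicillin (128 μg/mL) ≥ 0.25 μg/mL — Resistant
Ertapenem (8 μg/mL) ≥ 8 μg/mL — resistant
Tetracycline (0.06 μg/mL) ≤ 2 μg/mL — susceptible
Piperacillin-tazobactam: 0.5 μg/mL is = 0.5 μg/mL → intermediate
Amikacin (8 μg/mL) ≥ 8 μg/mL — R
Cefuroxime 0.25 μg/mL: = 0.25 μg/mL → intermediate
Colistin 256 μg/mL: ≥ 8 μg/mL — Resistant
Clindamycin 128 μg/mL: ≥ 64 μg/mL → Resistant
Cefazolin: 0.06 μg/mL is ≤ 8 μg/mL — susceptible
Intermediate: 3/10

30%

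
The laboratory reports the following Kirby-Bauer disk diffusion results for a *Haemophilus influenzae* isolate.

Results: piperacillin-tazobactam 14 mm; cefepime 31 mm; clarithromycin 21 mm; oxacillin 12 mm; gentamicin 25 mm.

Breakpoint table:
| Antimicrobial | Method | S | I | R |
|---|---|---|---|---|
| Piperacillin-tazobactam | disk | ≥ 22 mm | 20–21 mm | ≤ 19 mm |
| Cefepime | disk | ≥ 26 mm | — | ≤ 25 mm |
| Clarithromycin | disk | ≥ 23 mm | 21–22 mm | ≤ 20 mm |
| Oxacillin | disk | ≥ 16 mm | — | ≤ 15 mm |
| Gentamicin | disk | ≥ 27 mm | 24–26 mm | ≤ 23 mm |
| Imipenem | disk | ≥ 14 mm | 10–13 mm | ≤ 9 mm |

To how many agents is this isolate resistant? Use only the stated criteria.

2

Piperacillin-tazobactam 14 mm: ≤ 19 mm → resistant
Cefepime (31 mm) ≥ 26 mm — susceptible
Clarithromycin 21 mm: in 21–22 mm — Intermediate
Oxacillin 12 mm: ≤ 15 mm ⇒ R
Gentamicin 25 mm: in 24–26 mm ⇒ Intermediate
Resistant: 2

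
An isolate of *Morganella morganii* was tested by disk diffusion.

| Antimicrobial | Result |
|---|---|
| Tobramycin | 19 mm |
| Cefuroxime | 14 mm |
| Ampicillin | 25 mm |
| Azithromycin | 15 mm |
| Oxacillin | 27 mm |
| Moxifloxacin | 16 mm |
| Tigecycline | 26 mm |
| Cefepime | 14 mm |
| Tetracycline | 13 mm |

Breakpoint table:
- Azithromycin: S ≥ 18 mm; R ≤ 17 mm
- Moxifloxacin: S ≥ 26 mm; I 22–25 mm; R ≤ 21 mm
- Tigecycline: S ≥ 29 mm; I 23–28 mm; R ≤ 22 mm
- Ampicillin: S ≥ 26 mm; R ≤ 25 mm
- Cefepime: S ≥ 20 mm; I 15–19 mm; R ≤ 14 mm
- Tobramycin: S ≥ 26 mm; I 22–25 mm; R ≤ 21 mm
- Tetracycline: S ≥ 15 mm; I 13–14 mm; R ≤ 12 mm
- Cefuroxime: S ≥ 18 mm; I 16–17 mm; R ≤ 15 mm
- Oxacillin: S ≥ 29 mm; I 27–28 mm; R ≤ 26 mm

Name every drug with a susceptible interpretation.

none

Tobramycin 19 mm: ≤ 21 mm ⇒ R
Cefuroxime (14 mm) ≤ 15 mm — R
Ampicillin (25 mm) ≤ 25 mm → R
Azithromycin: 15 mm is ≤ 17 mm — R
Oxacillin 27 mm: in 27–28 mm → intermediate
Moxifloxacin: 16 mm is ≤ 21 mm → resistant
Tigecycline: 26 mm is in 23–28 mm — Intermediate
Cefepime 14 mm: ≤ 14 mm → Resistant
Tetracycline: 13 mm is in 13–14 mm — I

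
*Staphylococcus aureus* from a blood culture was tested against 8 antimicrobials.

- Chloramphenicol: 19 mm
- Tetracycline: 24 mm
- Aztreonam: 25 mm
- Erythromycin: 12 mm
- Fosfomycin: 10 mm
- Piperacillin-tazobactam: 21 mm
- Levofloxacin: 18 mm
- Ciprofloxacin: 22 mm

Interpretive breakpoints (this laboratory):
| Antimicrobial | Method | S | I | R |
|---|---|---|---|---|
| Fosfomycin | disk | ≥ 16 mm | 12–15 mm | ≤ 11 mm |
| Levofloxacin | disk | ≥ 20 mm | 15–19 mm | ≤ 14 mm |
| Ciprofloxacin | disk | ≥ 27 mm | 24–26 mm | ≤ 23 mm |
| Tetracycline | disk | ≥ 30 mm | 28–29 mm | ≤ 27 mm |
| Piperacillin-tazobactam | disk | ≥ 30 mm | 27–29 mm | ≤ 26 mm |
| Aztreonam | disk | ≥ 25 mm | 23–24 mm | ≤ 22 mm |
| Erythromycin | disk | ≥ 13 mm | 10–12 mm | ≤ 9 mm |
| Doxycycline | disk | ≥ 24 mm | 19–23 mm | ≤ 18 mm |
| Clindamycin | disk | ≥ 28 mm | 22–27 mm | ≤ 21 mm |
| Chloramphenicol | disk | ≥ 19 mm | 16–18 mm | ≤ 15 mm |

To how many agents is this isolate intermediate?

2

Chloramphenicol (19 mm) ≥ 19 mm → susceptible
Tetracycline 24 mm: ≤ 27 mm ⇒ R
Aztreonam 25 mm: ≥ 25 mm → susceptible
Erythromycin: 12 mm is in 10–12 mm ⇒ Intermediate
Fosfomycin: 10 mm is ≤ 11 mm ⇒ Resistant
Piperacillin-tazobactam 21 mm: ≤ 26 mm — Resistant
Levofloxacin (18 mm) in 15–19 mm → I
Ciprofloxacin (22 mm) ≤ 23 mm ⇒ R
Intermediate: 2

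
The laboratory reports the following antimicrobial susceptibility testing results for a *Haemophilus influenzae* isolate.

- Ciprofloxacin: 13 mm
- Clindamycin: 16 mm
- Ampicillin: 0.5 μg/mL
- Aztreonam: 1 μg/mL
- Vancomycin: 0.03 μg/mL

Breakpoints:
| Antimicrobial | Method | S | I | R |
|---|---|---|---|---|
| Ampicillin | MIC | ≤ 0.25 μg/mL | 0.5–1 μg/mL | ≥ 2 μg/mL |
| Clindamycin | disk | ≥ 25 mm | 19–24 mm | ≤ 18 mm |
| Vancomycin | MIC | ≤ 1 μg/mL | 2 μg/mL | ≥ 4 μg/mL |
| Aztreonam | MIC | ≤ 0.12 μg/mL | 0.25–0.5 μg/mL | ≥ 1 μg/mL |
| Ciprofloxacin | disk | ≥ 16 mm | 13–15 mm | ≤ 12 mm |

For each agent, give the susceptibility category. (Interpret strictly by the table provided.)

I, R, I, R, S

Ciprofloxacin: 13 mm is in 13–15 mm ⇒ I
Clindamycin 16 mm: ≤ 18 mm → Resistant
Ampicillin: 0.5 μg/mL is in 0.5–1 μg/mL ⇒ I
Aztreonam 1 μg/mL: ≥ 1 μg/mL → R
Vancomycin: 0.03 μg/mL is ≤ 1 μg/mL ⇒ susceptible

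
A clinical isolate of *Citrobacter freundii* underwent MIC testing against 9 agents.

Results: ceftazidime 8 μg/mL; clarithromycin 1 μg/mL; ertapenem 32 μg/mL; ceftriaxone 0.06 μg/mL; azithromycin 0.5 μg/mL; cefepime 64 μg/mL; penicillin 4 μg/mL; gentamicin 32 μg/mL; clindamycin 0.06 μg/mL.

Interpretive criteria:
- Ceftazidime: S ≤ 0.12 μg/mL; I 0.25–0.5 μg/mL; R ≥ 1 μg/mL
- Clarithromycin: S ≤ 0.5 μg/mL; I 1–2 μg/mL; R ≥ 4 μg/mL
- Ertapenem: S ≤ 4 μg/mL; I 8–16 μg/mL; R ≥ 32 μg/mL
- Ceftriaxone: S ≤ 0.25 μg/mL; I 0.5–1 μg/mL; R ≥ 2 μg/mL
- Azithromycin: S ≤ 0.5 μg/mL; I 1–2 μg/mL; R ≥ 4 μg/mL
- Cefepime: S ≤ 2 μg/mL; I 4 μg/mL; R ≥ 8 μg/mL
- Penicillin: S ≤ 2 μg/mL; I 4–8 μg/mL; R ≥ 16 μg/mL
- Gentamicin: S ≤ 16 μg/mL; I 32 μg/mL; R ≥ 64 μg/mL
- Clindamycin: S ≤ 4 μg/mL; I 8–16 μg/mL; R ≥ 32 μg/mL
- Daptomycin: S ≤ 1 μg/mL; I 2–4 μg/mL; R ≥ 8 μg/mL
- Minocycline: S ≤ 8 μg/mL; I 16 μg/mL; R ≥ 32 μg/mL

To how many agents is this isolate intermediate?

Ceftazidime: 8 μg/mL is ≥ 1 μg/mL → R
Clarithromycin (1 μg/mL) in 1–2 μg/mL ⇒ Intermediate
Ertapenem 32 μg/mL: ≥ 32 μg/mL — R
Ceftriaxone: 0.06 μg/mL is ≤ 0.25 μg/mL — Susceptible
Azithromycin: 0.5 μg/mL is ≤ 0.5 μg/mL — susceptible
Cefepime 64 μg/mL: ≥ 8 μg/mL ⇒ resistant
Penicillin: 4 μg/mL is in 4–8 μg/mL → Intermediate
Gentamicin: 32 μg/mL is = 32 μg/mL ⇒ Intermediate
Clindamycin 0.06 μg/mL: ≤ 4 μg/mL ⇒ susceptible
Intermediate: 3

3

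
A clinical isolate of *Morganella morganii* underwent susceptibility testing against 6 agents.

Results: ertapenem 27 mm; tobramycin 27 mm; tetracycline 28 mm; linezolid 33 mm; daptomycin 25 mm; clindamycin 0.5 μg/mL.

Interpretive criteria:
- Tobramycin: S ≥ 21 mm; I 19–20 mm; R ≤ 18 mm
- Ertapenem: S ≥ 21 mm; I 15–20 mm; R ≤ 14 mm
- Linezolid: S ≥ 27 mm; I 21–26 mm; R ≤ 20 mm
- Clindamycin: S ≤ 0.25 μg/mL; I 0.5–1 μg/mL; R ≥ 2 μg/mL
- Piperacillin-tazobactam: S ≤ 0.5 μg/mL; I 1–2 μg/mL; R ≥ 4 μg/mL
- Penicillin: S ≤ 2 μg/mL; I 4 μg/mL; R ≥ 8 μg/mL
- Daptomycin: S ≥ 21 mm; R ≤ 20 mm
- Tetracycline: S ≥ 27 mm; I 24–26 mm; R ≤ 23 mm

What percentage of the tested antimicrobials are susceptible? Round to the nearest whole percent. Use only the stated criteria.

83%

Ertapenem: 27 mm is ≥ 21 mm → S
Tobramycin: 27 mm is ≥ 21 mm ⇒ susceptible
Tetracycline: 28 mm is ≥ 27 mm → susceptible
Linezolid (33 mm) ≥ 27 mm → S
Daptomycin (25 mm) ≥ 21 mm — S
Clindamycin (0.5 μg/mL) in 0.5–1 μg/mL → I
Susceptible: 5/6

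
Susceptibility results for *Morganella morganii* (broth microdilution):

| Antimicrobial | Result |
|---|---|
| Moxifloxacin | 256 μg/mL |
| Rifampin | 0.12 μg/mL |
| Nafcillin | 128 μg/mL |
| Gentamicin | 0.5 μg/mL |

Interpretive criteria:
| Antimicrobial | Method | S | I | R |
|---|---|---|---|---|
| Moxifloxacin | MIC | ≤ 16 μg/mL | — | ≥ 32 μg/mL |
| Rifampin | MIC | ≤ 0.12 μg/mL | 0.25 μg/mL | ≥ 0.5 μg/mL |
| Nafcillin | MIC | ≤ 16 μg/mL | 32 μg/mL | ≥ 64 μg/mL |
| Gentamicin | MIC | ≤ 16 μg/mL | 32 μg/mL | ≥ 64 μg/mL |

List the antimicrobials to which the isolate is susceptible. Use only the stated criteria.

Moxifloxacin (256 μg/mL) ≥ 32 μg/mL ⇒ Resistant
Rifampin: 0.12 μg/mL is ≤ 0.12 μg/mL — susceptible
Nafcillin: 128 μg/mL is ≥ 64 μg/mL → resistant
Gentamicin: 0.5 μg/mL is ≤ 16 μg/mL → Susceptible

rifampin, gentamicin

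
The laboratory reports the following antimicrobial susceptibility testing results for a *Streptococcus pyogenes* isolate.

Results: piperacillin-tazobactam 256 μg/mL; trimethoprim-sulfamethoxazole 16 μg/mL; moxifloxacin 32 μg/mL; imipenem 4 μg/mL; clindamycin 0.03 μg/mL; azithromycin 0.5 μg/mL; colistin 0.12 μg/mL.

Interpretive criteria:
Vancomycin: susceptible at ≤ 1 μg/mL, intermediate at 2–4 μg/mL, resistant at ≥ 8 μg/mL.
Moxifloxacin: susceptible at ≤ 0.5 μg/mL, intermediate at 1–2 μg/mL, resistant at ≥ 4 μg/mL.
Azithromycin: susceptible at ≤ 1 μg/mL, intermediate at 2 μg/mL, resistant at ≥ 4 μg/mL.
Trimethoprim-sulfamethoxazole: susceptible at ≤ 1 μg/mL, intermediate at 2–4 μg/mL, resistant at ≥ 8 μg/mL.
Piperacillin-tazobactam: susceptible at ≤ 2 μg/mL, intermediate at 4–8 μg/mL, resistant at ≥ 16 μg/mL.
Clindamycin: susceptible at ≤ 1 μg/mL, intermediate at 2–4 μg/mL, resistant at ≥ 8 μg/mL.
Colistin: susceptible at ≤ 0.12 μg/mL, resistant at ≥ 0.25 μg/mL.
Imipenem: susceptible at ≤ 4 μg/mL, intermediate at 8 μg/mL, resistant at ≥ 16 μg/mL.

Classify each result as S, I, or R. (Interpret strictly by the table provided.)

Piperacillin-tazobactam: 256 μg/mL is ≥ 16 μg/mL → R
Trimethoprim-sulfamethoxazole 16 μg/mL: ≥ 8 μg/mL ⇒ R
Moxifloxacin (32 μg/mL) ≥ 4 μg/mL ⇒ resistant
Imipenem 4 μg/mL: ≤ 4 μg/mL ⇒ S
Clindamycin 0.03 μg/mL: ≤ 1 μg/mL — susceptible
Azithromycin (0.5 μg/mL) ≤ 1 μg/mL ⇒ S
Colistin 0.12 μg/mL: ≤ 0.12 μg/mL → S

R, R, R, S, S, S, S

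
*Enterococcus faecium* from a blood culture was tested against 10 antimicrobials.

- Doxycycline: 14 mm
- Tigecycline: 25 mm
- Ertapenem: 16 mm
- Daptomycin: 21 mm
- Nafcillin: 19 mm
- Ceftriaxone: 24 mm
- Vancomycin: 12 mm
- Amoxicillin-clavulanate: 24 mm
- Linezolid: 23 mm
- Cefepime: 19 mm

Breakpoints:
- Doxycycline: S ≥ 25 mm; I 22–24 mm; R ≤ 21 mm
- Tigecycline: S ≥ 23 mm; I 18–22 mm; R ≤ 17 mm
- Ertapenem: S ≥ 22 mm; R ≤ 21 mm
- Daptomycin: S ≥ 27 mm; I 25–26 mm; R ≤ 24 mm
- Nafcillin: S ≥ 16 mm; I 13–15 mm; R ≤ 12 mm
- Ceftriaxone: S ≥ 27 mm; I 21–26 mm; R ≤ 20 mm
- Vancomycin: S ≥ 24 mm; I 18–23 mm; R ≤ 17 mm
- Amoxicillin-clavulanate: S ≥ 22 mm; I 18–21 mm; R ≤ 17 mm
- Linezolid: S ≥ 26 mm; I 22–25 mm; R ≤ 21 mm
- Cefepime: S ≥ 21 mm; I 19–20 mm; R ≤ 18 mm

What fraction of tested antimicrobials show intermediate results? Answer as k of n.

Doxycycline: 14 mm is ≤ 21 mm ⇒ Resistant
Tigecycline (25 mm) ≥ 23 mm → susceptible
Ertapenem 16 mm: ≤ 21 mm — R
Daptomycin (21 mm) ≤ 24 mm — resistant
Nafcillin: 19 mm is ≥ 16 mm — S
Ceftriaxone (24 mm) in 21–26 mm ⇒ intermediate
Vancomycin (12 mm) ≤ 17 mm ⇒ Resistant
Amoxicillin-clavulanate 24 mm: ≥ 22 mm — susceptible
Linezolid 23 mm: in 22–25 mm ⇒ Intermediate
Cefepime 19 mm: in 19–20 mm → intermediate
Intermediate: 3/10

3 of 10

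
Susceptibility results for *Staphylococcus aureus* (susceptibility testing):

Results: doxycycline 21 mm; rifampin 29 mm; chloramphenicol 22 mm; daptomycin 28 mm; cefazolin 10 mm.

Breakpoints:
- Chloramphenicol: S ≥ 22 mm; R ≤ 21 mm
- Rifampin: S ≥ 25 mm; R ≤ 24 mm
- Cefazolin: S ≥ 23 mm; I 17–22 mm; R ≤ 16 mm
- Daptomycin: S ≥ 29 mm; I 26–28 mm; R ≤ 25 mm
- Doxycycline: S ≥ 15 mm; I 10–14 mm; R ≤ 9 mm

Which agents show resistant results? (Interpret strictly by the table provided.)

Doxycycline 21 mm: ≥ 15 mm ⇒ Susceptible
Rifampin 29 mm: ≥ 25 mm → susceptible
Chloramphenicol: 22 mm is ≥ 22 mm — S
Daptomycin: 28 mm is in 26–28 mm — I
Cefazolin: 10 mm is ≤ 16 mm → resistant

cefazolin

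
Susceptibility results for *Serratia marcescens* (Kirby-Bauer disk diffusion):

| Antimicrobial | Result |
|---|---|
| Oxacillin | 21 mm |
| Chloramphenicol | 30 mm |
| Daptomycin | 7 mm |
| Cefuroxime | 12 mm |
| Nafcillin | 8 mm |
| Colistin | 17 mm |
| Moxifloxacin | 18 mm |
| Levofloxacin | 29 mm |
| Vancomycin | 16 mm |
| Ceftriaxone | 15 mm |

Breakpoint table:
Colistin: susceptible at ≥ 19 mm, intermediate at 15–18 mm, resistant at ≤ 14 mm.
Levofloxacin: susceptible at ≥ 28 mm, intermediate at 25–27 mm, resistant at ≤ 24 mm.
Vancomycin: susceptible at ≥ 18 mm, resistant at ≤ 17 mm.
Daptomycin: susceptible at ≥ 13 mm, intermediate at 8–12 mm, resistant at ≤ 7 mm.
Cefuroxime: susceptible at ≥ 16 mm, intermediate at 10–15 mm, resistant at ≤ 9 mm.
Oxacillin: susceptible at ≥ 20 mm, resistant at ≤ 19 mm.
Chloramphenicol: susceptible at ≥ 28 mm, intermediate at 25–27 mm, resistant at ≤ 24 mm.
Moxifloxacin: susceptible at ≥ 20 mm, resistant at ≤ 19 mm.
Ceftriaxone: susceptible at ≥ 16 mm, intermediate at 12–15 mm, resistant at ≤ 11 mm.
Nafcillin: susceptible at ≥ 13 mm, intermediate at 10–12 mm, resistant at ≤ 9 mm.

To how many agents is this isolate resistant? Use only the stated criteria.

4

Oxacillin 21 mm: ≥ 20 mm → Susceptible
Chloramphenicol: 30 mm is ≥ 28 mm → S
Daptomycin: 7 mm is ≤ 7 mm ⇒ resistant
Cefuroxime: 12 mm is in 10–15 mm — Intermediate
Nafcillin 8 mm: ≤ 9 mm ⇒ resistant
Colistin: 17 mm is in 15–18 mm → intermediate
Moxifloxacin 18 mm: ≤ 19 mm → R
Levofloxacin: 29 mm is ≥ 28 mm — Susceptible
Vancomycin (16 mm) ≤ 17 mm ⇒ resistant
Ceftriaxone (15 mm) in 12–15 mm — intermediate
Resistant: 4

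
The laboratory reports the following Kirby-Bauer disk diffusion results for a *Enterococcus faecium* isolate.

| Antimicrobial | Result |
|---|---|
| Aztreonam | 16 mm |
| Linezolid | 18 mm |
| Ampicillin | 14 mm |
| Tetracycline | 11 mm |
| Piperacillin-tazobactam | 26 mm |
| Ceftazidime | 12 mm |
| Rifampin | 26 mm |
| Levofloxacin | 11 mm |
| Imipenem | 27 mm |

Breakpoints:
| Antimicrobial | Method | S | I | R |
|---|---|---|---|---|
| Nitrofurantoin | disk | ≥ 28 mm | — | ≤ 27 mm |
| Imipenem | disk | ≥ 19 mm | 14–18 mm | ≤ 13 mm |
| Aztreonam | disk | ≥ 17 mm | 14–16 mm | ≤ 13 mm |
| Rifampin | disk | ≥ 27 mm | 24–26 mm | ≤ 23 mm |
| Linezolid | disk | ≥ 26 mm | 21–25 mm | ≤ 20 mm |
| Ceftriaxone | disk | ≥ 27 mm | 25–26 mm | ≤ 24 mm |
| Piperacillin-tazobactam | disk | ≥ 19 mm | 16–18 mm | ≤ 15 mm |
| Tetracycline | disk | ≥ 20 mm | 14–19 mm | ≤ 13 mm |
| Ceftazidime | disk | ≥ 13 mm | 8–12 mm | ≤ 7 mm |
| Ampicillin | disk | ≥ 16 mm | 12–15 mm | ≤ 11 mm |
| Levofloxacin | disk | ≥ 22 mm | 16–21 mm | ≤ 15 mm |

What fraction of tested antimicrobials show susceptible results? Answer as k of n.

Aztreonam (16 mm) in 14–16 mm — intermediate
Linezolid: 18 mm is ≤ 20 mm ⇒ resistant
Ampicillin: 14 mm is in 12–15 mm → intermediate
Tetracycline: 11 mm is ≤ 13 mm → resistant
Piperacillin-tazobactam (26 mm) ≥ 19 mm — S
Ceftazidime: 12 mm is in 8–12 mm → I
Rifampin 26 mm: in 24–26 mm → intermediate
Levofloxacin (11 mm) ≤ 15 mm → resistant
Imipenem 27 mm: ≥ 19 mm — Susceptible
Susceptible: 2/9

2 of 9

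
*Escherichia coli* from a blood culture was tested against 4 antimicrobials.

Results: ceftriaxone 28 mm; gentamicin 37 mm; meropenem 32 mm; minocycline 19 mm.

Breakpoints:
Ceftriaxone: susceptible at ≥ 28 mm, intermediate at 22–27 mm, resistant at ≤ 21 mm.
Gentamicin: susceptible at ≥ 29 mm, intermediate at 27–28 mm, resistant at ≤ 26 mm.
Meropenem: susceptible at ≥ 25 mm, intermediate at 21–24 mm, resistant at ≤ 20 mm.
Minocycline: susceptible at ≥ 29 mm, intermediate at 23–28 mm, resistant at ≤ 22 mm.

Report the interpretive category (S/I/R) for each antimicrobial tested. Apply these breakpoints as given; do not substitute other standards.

Ceftriaxone: 28 mm is ≥ 28 mm → Susceptible
Gentamicin (37 mm) ≥ 29 mm ⇒ S
Meropenem: 32 mm is ≥ 25 mm → susceptible
Minocycline (19 mm) ≤ 22 mm ⇒ R

S, S, S, R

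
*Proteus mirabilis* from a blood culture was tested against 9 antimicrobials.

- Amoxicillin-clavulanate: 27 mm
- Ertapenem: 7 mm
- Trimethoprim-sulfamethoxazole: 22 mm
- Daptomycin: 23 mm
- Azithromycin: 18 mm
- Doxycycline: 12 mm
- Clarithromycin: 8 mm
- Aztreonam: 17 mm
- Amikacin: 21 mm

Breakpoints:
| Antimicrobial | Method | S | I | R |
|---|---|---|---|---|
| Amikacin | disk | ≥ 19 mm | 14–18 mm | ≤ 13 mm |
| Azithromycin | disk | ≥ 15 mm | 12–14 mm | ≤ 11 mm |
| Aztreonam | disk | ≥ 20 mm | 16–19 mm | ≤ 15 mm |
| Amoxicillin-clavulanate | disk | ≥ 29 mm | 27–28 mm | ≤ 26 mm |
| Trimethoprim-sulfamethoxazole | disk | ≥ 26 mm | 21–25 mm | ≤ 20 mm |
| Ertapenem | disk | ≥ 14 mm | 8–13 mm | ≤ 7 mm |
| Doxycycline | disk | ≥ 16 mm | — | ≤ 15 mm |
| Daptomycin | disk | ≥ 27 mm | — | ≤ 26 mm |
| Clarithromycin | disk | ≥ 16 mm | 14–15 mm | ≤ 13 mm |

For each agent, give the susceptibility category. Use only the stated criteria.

I, R, I, R, S, R, R, I, S

Amoxicillin-clavulanate: 27 mm is in 27–28 mm — intermediate
Ertapenem (7 mm) ≤ 7 mm — resistant
Trimethoprim-sulfamethoxazole: 22 mm is in 21–25 mm → I
Daptomycin (23 mm) ≤ 26 mm → resistant
Azithromycin (18 mm) ≥ 15 mm → Susceptible
Doxycycline 12 mm: ≤ 15 mm — Resistant
Clarithromycin: 8 mm is ≤ 13 mm → R
Aztreonam (17 mm) in 16–19 mm → I
Amikacin: 21 mm is ≥ 19 mm → S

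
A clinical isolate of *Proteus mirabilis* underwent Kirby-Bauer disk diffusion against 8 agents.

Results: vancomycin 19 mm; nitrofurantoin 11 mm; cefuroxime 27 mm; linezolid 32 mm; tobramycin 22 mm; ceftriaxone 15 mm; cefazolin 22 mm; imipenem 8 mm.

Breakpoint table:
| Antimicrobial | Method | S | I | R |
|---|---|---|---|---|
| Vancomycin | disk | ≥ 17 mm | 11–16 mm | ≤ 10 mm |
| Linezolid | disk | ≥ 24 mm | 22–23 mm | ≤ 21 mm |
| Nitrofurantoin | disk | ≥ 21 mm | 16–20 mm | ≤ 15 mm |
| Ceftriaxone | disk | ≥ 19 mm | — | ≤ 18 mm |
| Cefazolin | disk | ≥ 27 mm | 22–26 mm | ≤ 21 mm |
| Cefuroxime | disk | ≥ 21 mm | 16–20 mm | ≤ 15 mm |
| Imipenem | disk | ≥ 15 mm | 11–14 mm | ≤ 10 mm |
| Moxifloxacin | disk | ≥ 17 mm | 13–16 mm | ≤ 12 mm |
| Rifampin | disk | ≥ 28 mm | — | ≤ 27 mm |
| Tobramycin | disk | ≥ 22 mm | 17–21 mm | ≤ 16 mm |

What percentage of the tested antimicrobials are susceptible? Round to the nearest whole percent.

50%

Vancomycin (19 mm) ≥ 17 mm ⇒ Susceptible
Nitrofurantoin (11 mm) ≤ 15 mm → Resistant
Cefuroxime (27 mm) ≥ 21 mm → S
Linezolid: 32 mm is ≥ 24 mm — susceptible
Tobramycin 22 mm: ≥ 22 mm → S
Ceftriaxone 15 mm: ≤ 18 mm → R
Cefazolin: 22 mm is in 22–26 mm ⇒ I
Imipenem 8 mm: ≤ 10 mm ⇒ Resistant
Susceptible: 4/8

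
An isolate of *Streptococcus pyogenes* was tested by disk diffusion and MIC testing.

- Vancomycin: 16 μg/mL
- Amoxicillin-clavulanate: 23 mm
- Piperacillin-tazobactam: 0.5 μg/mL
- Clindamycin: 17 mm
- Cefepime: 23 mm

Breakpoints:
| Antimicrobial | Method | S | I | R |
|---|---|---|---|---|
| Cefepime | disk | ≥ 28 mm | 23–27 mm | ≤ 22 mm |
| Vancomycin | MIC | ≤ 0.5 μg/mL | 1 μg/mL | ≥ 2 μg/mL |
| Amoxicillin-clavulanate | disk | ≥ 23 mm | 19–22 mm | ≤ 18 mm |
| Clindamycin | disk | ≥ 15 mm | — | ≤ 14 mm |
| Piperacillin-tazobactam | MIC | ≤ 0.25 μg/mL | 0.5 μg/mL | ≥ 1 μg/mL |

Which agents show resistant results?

Vancomycin 16 μg/mL: ≥ 2 μg/mL — Resistant
Amoxicillin-clavulanate: 23 mm is ≥ 23 mm ⇒ S
Piperacillin-tazobactam (0.5 μg/mL) = 0.5 μg/mL ⇒ intermediate
Clindamycin (17 mm) ≥ 15 mm ⇒ Susceptible
Cefepime (23 mm) in 23–27 mm — Intermediate

vancomycin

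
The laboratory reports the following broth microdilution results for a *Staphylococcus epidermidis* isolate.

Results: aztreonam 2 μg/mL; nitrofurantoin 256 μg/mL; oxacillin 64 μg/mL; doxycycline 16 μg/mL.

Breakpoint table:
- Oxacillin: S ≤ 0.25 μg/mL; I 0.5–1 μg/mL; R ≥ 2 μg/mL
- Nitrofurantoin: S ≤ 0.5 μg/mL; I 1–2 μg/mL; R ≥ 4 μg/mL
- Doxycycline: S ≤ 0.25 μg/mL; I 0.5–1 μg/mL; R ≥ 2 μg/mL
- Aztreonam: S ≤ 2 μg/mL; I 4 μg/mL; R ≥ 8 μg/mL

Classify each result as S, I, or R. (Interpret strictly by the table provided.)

S, R, R, R

Aztreonam: 2 μg/mL is ≤ 2 μg/mL ⇒ S
Nitrofurantoin 256 μg/mL: ≥ 4 μg/mL — R
Oxacillin: 64 μg/mL is ≥ 2 μg/mL — resistant
Doxycycline: 16 μg/mL is ≥ 2 μg/mL — Resistant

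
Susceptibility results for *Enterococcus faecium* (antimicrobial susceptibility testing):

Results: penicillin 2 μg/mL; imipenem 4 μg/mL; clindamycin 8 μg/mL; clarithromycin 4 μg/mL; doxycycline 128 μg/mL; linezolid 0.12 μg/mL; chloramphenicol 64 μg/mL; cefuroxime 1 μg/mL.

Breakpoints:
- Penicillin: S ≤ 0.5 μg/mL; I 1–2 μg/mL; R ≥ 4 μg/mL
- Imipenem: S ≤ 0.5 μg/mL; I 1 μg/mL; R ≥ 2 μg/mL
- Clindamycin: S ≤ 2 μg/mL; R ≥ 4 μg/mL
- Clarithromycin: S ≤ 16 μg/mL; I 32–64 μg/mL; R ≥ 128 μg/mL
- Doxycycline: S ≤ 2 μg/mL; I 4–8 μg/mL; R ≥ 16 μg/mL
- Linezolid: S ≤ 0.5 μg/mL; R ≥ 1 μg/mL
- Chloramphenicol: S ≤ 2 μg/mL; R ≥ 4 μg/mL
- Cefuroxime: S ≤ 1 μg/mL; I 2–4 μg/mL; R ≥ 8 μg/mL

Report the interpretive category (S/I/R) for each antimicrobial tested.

I, R, R, S, R, S, R, S

Penicillin 2 μg/mL: in 1–2 μg/mL → I
Imipenem 4 μg/mL: ≥ 2 μg/mL → resistant
Clindamycin: 8 μg/mL is ≥ 4 μg/mL ⇒ Resistant
Clarithromycin 4 μg/mL: ≤ 16 μg/mL → S
Doxycycline (128 μg/mL) ≥ 16 μg/mL ⇒ R
Linezolid 0.12 μg/mL: ≤ 0.5 μg/mL — susceptible
Chloramphenicol 64 μg/mL: ≥ 4 μg/mL → resistant
Cefuroxime (1 μg/mL) ≤ 1 μg/mL — susceptible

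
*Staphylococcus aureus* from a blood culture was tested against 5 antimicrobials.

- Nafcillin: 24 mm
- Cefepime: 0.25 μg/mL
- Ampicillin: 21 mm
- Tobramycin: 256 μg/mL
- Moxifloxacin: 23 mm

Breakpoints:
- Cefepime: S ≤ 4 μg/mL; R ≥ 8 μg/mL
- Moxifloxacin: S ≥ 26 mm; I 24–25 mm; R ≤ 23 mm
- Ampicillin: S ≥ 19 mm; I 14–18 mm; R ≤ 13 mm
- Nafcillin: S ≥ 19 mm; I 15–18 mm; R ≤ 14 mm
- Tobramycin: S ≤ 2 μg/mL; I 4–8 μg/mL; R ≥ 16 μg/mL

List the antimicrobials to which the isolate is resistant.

Nafcillin 24 mm: ≥ 19 mm ⇒ Susceptible
Cefepime: 0.25 μg/mL is ≤ 4 μg/mL ⇒ susceptible
Ampicillin 21 mm: ≥ 19 mm — susceptible
Tobramycin (256 μg/mL) ≥ 16 μg/mL → resistant
Moxifloxacin 23 mm: ≤ 23 mm — resistant

tobramycin, moxifloxacin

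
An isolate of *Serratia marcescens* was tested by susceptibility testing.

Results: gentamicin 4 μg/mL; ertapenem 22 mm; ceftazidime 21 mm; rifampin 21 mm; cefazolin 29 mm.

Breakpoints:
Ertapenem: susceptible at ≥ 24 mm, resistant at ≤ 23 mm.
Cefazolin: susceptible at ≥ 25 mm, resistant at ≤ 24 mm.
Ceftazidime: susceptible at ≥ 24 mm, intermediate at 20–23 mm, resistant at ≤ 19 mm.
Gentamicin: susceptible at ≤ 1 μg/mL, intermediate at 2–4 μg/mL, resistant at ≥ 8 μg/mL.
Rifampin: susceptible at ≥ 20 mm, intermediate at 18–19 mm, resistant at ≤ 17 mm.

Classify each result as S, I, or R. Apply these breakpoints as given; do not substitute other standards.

Gentamicin: 4 μg/mL is in 2–4 μg/mL → I
Ertapenem: 22 mm is ≤ 23 mm — Resistant
Ceftazidime: 21 mm is in 20–23 mm ⇒ I
Rifampin: 21 mm is ≥ 20 mm — Susceptible
Cefazolin 29 mm: ≥ 25 mm — susceptible

I, R, I, S, S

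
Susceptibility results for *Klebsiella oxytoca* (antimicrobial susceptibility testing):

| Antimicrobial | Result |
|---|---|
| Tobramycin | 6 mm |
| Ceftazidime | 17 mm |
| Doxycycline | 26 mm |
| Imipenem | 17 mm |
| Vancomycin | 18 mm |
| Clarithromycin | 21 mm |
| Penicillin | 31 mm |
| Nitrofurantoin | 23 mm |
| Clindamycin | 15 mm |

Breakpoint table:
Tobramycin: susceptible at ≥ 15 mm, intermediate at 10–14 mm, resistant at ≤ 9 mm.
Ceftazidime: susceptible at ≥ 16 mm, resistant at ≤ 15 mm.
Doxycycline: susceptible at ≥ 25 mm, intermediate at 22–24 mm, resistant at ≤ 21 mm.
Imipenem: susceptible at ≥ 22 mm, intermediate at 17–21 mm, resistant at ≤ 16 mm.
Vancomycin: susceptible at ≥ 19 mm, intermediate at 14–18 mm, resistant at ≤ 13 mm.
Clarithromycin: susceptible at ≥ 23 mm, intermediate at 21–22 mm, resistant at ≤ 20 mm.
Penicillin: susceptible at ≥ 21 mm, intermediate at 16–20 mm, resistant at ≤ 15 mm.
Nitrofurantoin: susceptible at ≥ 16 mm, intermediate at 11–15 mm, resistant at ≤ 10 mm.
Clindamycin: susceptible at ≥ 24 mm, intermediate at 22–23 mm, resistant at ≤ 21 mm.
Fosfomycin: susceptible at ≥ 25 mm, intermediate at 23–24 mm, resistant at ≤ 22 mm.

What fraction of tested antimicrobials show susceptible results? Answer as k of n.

Tobramycin 6 mm: ≤ 9 mm — resistant
Ceftazidime (17 mm) ≥ 16 mm — susceptible
Doxycycline: 26 mm is ≥ 25 mm → Susceptible
Imipenem 17 mm: in 17–21 mm — intermediate
Vancomycin: 18 mm is in 14–18 mm — I
Clarithromycin 21 mm: in 21–22 mm → Intermediate
Penicillin (31 mm) ≥ 21 mm ⇒ Susceptible
Nitrofurantoin (23 mm) ≥ 16 mm ⇒ susceptible
Clindamycin 15 mm: ≤ 21 mm → Resistant
Susceptible: 4/9

4 of 9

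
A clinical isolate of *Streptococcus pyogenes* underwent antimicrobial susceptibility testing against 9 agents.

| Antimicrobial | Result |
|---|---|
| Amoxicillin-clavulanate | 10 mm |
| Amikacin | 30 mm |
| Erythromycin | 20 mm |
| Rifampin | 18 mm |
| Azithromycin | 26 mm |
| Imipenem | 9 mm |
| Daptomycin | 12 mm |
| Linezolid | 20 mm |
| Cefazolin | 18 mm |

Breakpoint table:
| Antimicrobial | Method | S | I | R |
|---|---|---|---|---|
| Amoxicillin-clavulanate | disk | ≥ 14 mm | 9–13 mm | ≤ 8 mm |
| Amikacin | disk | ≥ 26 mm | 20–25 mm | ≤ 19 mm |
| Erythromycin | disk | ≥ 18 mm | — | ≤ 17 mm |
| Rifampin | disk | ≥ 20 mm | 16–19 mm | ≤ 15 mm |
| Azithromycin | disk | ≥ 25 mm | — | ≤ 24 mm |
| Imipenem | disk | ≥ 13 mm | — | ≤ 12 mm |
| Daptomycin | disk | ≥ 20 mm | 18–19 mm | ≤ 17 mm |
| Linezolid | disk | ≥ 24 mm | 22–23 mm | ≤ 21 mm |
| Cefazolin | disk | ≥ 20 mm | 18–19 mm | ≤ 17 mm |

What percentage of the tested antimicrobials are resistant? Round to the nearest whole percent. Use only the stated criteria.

Amoxicillin-clavulanate (10 mm) in 9–13 mm → Intermediate
Amikacin: 30 mm is ≥ 26 mm → susceptible
Erythromycin (20 mm) ≥ 18 mm → Susceptible
Rifampin: 18 mm is in 16–19 mm → Intermediate
Azithromycin (26 mm) ≥ 25 mm — S
Imipenem: 9 mm is ≤ 12 mm → Resistant
Daptomycin 12 mm: ≤ 17 mm — R
Linezolid (20 mm) ≤ 21 mm ⇒ R
Cefazolin 18 mm: in 18–19 mm → intermediate
Resistant: 3/9

33%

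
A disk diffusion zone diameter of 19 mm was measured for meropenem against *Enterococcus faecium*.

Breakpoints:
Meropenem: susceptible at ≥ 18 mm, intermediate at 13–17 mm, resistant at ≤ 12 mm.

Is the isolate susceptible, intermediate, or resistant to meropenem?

Meropenem (19 mm) ≥ 18 mm → S

Susceptible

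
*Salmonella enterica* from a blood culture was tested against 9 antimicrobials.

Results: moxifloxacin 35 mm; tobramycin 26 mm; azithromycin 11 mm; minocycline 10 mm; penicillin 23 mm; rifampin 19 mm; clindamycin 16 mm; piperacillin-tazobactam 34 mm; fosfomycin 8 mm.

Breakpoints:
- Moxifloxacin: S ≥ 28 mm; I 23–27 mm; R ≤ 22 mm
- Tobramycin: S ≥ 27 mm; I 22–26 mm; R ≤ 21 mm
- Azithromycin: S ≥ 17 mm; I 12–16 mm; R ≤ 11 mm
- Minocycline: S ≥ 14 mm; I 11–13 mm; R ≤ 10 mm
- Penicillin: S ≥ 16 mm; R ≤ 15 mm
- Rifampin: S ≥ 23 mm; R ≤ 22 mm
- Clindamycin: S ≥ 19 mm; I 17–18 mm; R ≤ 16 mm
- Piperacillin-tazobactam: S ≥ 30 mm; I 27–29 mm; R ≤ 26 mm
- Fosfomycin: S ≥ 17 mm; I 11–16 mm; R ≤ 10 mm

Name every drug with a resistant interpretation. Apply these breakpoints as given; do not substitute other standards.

Moxifloxacin 35 mm: ≥ 28 mm ⇒ susceptible
Tobramycin 26 mm: in 22–26 mm ⇒ I
Azithromycin: 11 mm is ≤ 11 mm — Resistant
Minocycline: 10 mm is ≤ 10 mm → resistant
Penicillin 23 mm: ≥ 16 mm ⇒ susceptible
Rifampin: 19 mm is ≤ 22 mm → Resistant
Clindamycin: 16 mm is ≤ 16 mm → R
Piperacillin-tazobactam: 34 mm is ≥ 30 mm ⇒ Susceptible
Fosfomycin: 8 mm is ≤ 10 mm — resistant

azithromycin, minocycline, rifampin, clindamycin, fosfomycin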